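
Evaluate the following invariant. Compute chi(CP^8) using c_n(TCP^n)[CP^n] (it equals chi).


For any closed oriented manifold, <e(TM),[M]> = chi(M).
chi(CP^8) = 8+1 = 9

9


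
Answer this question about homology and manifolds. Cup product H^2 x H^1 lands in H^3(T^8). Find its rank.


Cup product: H^p x H^q -> H^{p+q}; here p+q = 2+1 = 3.
rank H^k(T^n) = C(n,k).
C(8,3) = 56

56


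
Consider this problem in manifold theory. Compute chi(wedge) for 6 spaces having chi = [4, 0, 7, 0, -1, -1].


chi(A v B) = chi(A) + chi(B) - 1 (one point identified).
For 6 spaces: chi = (sum chi_i) - (6 - 1).
sum = 9; chi = 9 - 5 = 4

4


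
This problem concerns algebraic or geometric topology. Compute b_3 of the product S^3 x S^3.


Each S^d has Poincare polynomial 1 + t^d.
The product S^3 x S^3 has Poincare polynomial prod(1+t^d_i).
Expanding: b_0=1, b_3=2, b_6=1.
b_3 = 2

2


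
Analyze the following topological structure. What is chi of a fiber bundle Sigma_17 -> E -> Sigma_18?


For a fiber bundle F -> E -> B (with CW structure): chi(E) = chi(B) * chi(F).
chi(Sigma_18) = -34, chi(Sigma_17) = -32.
chi(E) = (-34) * (-32) = 1088

1088


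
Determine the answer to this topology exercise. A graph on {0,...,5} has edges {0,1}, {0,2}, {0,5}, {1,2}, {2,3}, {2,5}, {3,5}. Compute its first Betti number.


b_1 = E - V + (number of components).
E = 7, V = 6, components = 2.
b_1 = 7 - 6 + 2 = 3

3


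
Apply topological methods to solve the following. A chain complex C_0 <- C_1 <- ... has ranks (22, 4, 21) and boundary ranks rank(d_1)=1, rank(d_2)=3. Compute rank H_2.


rank H_k = rank(ker d_k) - rank(im d_{k+1}).
rank(ker d_2) = rank(C_2) - rank(d_2) = 21 - 3 = 18.
rank(im d_{2+1}) = 0.
rank H_2 = 18 - 0 = 18

18


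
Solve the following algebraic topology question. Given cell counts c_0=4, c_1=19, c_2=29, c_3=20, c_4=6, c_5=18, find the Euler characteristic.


chi = sum_k (-1)^k c_k.
= (-1)^0*4 + (-1)^1*19 + (-1)^2*29 + (-1)^3*20 + (-1)^4*6 + (-1)^5*18
= (4) + (-19) + (29) + (-20) + (6) + (-18)
= -18

-18


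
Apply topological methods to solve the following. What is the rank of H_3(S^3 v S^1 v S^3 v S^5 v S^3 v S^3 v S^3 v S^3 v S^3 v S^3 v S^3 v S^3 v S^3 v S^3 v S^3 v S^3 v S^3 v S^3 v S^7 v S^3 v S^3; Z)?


For a wedge of spheres, H_k (k>0) is free on one generator per sphere of dimension k.
Spheres of dimension 3: count = 18.
b_3 = 18

18


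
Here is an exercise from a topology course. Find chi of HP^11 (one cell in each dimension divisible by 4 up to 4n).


HP^11 has one cell in each dimension 0, 4, ..., 4*11 (11+1 cells, all even-dim).
chi = 11 + 1 = 12

12


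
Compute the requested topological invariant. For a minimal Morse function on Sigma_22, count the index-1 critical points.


A perfect Morse function has m_k = b_k.
For Sigma_22: b_0=1, b_1=2g=44, b_2=1.
Saddles m_1 = 2g = 44

44


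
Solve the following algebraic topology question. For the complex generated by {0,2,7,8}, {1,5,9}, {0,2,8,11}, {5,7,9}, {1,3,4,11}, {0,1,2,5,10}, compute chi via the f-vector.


Enumerate all faces; f-vector: f_0=11, f_1=28, f_2=23, f_3=8, f_4=1.
chi = sum (-1)^k f_k = -1

-1


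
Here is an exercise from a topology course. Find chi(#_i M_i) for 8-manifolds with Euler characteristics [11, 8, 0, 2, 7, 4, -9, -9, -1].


For n-manifolds: chi(A#B) = chi(A) + chi(B) - chi(S^8).
chi(S^8) = 1 + (-1)^8 = 2.
chi(#) = (sum chi_i) - (9-1)*chi(S^8) = 13 - 8*2 = -3

-3


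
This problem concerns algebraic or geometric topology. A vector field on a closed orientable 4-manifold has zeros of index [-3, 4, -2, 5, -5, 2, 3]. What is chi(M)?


Poincare-Hopf: chi(M) = sum of indices of zeros.
chi = (-3) + (4) + (-2) + (5) + (-5) + (2) + (3) = 4

4


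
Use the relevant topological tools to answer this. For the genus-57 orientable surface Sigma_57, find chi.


For a closed orientable surface of genus g: chi = 2 - 2g.
Here g = 57.
chi = 2 - 2*57 = 2 - 114 = -112

-112


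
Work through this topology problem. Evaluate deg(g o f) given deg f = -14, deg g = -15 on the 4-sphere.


Degree is multiplicative under composition: deg(g o f) = deg(g) * deg(f).
= -15 * -14 = 210

210


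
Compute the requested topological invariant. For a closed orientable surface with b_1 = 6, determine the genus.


For a closed orientable surface: b_1 = 2g.
6 = 2g
g = 6 / 2 = 3

3


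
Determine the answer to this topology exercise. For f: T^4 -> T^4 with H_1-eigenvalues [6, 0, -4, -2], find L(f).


For a torus self-map: L(f) = det(I - A) where A acts on H_1.
L(f) = (1-6) * (1-0) * (1--4) * (1--2) = -5 * 1 * 5 * 3 = -75

-75


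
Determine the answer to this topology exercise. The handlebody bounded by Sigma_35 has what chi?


A genus-g handlebody deformation retracts to a wedge of g circles.
chi(vee_g S^1) = 1 - g.
chi(H_35) = 1 - 35 = -34

-34


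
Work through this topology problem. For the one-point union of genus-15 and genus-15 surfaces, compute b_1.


For a wedge: H_1(A v B) = H_1(A) + H_1(B).
b_1(Sigma_15) = 30, b_1(Sigma_15) = 30.
b_1 = 30 + 30 = 60

60


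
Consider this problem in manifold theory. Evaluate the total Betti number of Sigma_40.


For Sigma_40: b_0 = 1, b_1 = 2g = 80, b_2 = 1.
Total = 1 + 80 + 1 = 82

82


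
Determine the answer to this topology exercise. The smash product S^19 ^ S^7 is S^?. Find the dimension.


S^m ^ S^n = S^{m+n}.
k = 19 + 7 = 26

26


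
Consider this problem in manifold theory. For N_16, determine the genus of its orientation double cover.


chi(N_16) = 2 - 16 = -14.
Double cover: chi(Sigma_g) = 2 * chi(N_16) = 2*(-14) = -28.
2 - 2g = -28, so g = (2 - (-28))/2 = 30/2 = 15

15


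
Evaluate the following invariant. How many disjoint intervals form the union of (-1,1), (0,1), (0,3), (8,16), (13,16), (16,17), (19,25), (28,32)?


Sort and merge overlapping open intervals.
Merged: (-1,3), (8,16), (16,17), (19,25), (28,32).
Number of components = 5

5


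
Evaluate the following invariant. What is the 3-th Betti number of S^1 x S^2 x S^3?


Each S^d has Poincare polynomial 1 + t^d.
The product S^1 x S^2 x S^3 has Poincare polynomial prod(1+t^d_i).
Expanding: b_0=1, b_1=1, b_2=1, b_3=2, b_4=1, b_5=1, b_6=1.
b_3 = 2

2


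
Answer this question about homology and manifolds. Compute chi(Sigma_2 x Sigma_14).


chi(Sigma_2) = 2 - 2*2 = -2
chi(Sigma_14) = 2 - 2*14 = -26
chi(product) = (-2) * (-26) = 52

52


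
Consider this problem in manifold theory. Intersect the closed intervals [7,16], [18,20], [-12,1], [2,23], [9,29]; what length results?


Intersection = [max(a_i), min(b_i)] = [18, 1].
Since 18 > 1, the intersection is empty.
Length = 0

0


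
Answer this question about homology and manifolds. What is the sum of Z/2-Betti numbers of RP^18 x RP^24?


dim H^*(RP^n; Z/2) = n+1 (one Z/2 in each degree 0..n).
Total Betti number is multiplicative.
Total = (18+1) * (24+1) = 19 * 25 = 475

475


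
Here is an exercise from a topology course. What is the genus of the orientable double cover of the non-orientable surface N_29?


chi(N_29) = 2 - 29 = -27.
Double cover: chi(Sigma_g) = 2 * chi(N_29) = 2*(-27) = -54.
2 - 2g = -54, so g = (2 - (-54))/2 = 56/2 = 28

28


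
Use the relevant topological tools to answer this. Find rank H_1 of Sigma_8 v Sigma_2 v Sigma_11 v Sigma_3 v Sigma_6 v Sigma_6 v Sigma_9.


For a wedge X v Y: reduced H_k(X v Y) = H_k(X) + H_k(Y).
Each Sigma_g contributes b_1 = 2g.
b_1 = 16 + 4 + 22 + 6 + 12 + 12 + 18 = 90

90


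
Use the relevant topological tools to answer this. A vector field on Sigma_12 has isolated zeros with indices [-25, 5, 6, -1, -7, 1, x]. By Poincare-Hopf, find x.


Poincare-Hopf: sum of indices = chi(M).
chi(Sigma_12) = 2 - 2*12 = -22.
Sum of known indices = -21.
x = chi - (sum known) = -22 - (-21) = -1

-1


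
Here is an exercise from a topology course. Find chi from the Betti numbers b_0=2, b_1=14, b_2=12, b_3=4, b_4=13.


chi = sum_k (-1)^k b_k.
= (2) + (-14) + (12) + (-4) + (13)
= 9

9


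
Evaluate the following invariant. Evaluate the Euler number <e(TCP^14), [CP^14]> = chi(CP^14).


For any closed oriented manifold, <e(TM),[M]> = chi(M).
chi(CP^14) = 14+1 = 15

15


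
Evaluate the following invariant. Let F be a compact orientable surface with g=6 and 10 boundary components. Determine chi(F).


For a compact orientable surface with genus g and b boundary components: chi = 2 - 2g - b.
chi = 2 - 2*6 - 10 = 2 - 12 - 10 = -20

-20


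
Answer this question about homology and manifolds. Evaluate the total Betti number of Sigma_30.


For Sigma_30: b_0 = 1, b_1 = 2g = 60, b_2 = 1.
Total = 1 + 60 + 1 = 62

62


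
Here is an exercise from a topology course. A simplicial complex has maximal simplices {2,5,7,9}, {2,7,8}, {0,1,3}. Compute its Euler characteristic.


Enumerate all faces; f-vector: f_0=8, f_1=11, f_2=6, f_3=1.
chi = sum (-1)^k f_k = 2

2


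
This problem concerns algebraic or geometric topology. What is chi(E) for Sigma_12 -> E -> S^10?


chi(S^10) = 2 (n even), chi(Sigma_12) = 2 - 2*12 = -22.
chi(E) = 2 * (-22) = -44

-44


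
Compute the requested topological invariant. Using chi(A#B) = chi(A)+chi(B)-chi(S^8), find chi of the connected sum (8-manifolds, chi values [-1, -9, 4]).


For n-manifolds: chi(A#B) = chi(A) + chi(B) - chi(S^8).
chi(S^8) = 1 + (-1)^8 = 2.
chi(#) = (sum chi_i) - (3-1)*chi(S^8) = -6 - 2*2 = -10

-10


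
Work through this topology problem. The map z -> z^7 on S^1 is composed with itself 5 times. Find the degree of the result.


deg(f) = 7. Degree is multiplicative: deg(f^5) = (deg f)^5.
deg(f^5) = (7)^5 = 16807

16807


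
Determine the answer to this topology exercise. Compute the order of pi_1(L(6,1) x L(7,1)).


pi_1(X x Y) = pi_1(X) x pi_1(Y).
pi_1(L(6,1)) = Z/6, pi_1(L(7,1)) = Z/7.
|Z/6 x Z/7| = 6 * 7 = 42

42


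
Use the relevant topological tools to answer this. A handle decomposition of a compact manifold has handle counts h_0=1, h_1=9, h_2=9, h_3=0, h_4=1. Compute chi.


Handles of index k contribute (-1)^k to chi (same as CW cells).
chi = (1) + (-9) + (9) + (0) + (1) = 2

2


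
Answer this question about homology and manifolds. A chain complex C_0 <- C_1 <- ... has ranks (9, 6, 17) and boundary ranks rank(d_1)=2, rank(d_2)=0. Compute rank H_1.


rank H_k = rank(ker d_k) - rank(im d_{k+1}).
rank(ker d_1) = rank(C_1) - rank(d_1) = 6 - 2 = 4.
rank(im d_{1+1}) = 0.
rank H_1 = 4 - 0 = 4

4


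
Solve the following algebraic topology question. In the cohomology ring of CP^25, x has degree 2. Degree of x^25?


|x| = 2 in H^*(CP^n).
|x^25| = 25 * |x| = 25 * 2 = 50

50


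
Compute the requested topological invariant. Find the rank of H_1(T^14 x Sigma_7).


pi_1(A x B) = pi_1(A) x pi_1(B); rank of abelianization = b_1.
b_1(T^14) = 14, b_1(Sigma_7) = 2*7 = 14.
b_1(product) = 14 + 14 = 28

28


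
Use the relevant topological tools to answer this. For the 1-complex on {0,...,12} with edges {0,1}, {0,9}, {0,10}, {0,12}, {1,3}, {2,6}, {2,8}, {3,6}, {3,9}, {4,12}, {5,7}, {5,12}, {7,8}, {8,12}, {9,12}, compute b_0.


Run DFS/union-find over 13 vertices.
V = 13, E = 15.
Number of components = 2

2


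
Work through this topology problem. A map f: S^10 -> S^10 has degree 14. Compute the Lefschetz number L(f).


On S^10: L(f) = tr(f_0*) + (-1)^10 tr(f_10*) = 1 + (-1)^10 * deg(f).
L(f) = 1 + (-1)^10 * 14 = 1 + 14 = 15

15


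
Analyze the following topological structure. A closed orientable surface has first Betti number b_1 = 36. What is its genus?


For a closed orientable surface: b_1 = 2g.
36 = 2g
g = 36 / 2 = 18

18


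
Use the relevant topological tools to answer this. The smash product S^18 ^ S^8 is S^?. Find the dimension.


S^m ^ S^n = S^{m+n}.
k = 18 + 8 = 26

26


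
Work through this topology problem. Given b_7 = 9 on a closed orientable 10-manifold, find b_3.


Poincare duality for closed orientable n-manifolds: b_k = b_{n-k}.
Here n = 10, so b_3 = b_7 = 9

9


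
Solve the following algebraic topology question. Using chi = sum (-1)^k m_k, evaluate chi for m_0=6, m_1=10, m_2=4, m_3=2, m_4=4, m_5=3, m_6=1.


Morse theory: chi(M) = sum_k (-1)^k m_k where m_k = #(index-k critical points).
= (6) + (-10) + (4) + (-2) + (4) + (-3) + (1) = 0

0


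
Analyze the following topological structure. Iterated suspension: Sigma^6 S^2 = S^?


Each suspension raises dimension by 1: Sigma S^n = S^{n+1}.
Sigma^6 S^2 = S^{2+6} = S^8

8


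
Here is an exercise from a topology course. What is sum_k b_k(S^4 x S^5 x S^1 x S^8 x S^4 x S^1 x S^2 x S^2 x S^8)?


Total Betti number is multiplicative under products.
Each S^d (d>=1) has total Betti number 2.
There are 9 sphere factors.
Total = 2^9 = 512

512


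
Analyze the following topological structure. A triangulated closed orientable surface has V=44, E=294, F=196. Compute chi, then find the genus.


chi = V - E + F = 44 - 294 + 196 = -54
For orientable closed surface: chi = 2 - 2g, so g = (2 - chi)/2.
g = (2 - (-54)) / 2 = 56 / 2 = 28

28


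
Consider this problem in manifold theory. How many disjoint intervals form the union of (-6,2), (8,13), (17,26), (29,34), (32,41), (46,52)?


Sort and merge overlapping open intervals.
Merged: (-6,2), (8,13), (17,26), (29,41), (46,52).
Number of components = 5

5


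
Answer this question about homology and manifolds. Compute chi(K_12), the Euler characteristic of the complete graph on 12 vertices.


K_12: V = 12, E = C(12,2) = 66.
chi = V - E = 12 - 66 = -54

-54


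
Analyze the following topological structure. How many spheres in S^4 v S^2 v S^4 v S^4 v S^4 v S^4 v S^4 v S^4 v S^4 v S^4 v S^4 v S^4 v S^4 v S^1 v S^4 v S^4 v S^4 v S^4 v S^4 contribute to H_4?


For a wedge of spheres, H_k (k>0) is free on one generator per sphere of dimension k.
Spheres of dimension 4: count = 17.
b_4 = 17

17


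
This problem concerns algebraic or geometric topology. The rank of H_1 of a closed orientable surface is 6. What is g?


For a closed orientable surface: b_1 = 2g.
6 = 2g
g = 6 / 2 = 3

3


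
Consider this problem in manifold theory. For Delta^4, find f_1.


Delta^4 has 4+1 vertices. A 1-face is a choice of 1+1 vertices.
f_1 = C(4+1, 1+1) = C(5,2) = 10

10


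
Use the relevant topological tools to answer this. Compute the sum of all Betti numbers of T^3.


b_k(T^3) = C(3,k), so the sum over k is sum_k C(3,k) = 2^3.
Total = 2^3 = 8

8


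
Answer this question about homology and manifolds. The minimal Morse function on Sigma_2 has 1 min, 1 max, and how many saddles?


A perfect Morse function has m_k = b_k.
For Sigma_2: b_0=1, b_1=2g=4, b_2=1.
Saddles m_1 = 2g = 4

4


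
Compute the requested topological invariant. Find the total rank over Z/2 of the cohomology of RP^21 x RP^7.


dim H^*(RP^n; Z/2) = n+1 (one Z/2 in each degree 0..n).
Total Betti number is multiplicative.
Total = (21+1) * (7+1) = 22 * 8 = 176

176


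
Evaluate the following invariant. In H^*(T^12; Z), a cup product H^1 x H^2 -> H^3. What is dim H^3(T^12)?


Cup product: H^p x H^q -> H^{p+q}; here p+q = 1+2 = 3.
rank H^k(T^n) = C(n,k).
C(12,3) = 220

220


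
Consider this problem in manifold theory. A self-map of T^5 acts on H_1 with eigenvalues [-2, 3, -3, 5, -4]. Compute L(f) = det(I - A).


For a torus self-map: L(f) = det(I - A) where A acts on H_1.
L(f) = (1--2) * (1-3) * (1--3) * (1-5) * (1--4) = 3 * -2 * 4 * -4 * 5 = 480

480


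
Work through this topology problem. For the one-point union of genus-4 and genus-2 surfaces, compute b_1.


For a wedge: H_1(A v B) = H_1(A) + H_1(B).
b_1(Sigma_4) = 8, b_1(Sigma_2) = 4.
b_1 = 8 + 4 = 12

12


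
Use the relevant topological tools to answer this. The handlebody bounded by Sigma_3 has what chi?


A genus-g handlebody deformation retracts to a wedge of g circles.
chi(vee_g S^1) = 1 - g.
chi(H_3) = 1 - 3 = -2

-2


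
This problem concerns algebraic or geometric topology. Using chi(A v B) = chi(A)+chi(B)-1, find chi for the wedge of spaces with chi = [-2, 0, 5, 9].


chi(A v B) = chi(A) + chi(B) - 1 (one point identified).
For 4 spaces: chi = (sum chi_i) - (4 - 1).
sum = 12; chi = 12 - 3 = 9

9


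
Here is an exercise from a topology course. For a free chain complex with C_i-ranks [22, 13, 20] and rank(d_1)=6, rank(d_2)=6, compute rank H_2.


rank H_k = rank(ker d_k) - rank(im d_{k+1}).
rank(ker d_2) = rank(C_2) - rank(d_2) = 20 - 6 = 14.
rank(im d_{2+1}) = 0.
rank H_2 = 14 - 0 = 14

14


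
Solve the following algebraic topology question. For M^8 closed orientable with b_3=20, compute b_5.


Poincare duality for closed orientable n-manifolds: b_k = b_{n-k}.
Here n = 8, so b_5 = b_3 = 20

20


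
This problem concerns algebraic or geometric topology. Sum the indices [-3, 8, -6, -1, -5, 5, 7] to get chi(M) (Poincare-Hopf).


Poincare-Hopf: chi(M) = sum of indices of zeros.
chi = (-3) + (8) + (-6) + (-1) + (-5) + (5) + (7) = 5

5


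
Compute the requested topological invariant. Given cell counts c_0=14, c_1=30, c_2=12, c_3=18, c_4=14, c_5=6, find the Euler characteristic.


chi = sum_k (-1)^k c_k.
= (-1)^0*14 + (-1)^1*30 + (-1)^2*12 + (-1)^3*18 + (-1)^4*14 + (-1)^5*6
= (14) + (-30) + (12) + (-18) + (14) + (-6)
= -14

-14


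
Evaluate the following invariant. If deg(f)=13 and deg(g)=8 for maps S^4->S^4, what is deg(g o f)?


Degree is multiplicative under composition: deg(g o f) = deg(g) * deg(f).
= 8 * 13 = 104

104


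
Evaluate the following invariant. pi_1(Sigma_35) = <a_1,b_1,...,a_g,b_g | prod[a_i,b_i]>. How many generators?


Standard presentation: pi_1(Sigma_g) = <a_1,b_1,...,a_g,b_g | [a_1,b_1]...[a_g,b_g] = 1>.
Number of generators = 2g = 2*35 = 70

70


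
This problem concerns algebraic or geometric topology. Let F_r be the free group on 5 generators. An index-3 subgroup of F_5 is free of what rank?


Nielsen-Schreier: an index-n subgroup of F_r is free of rank 1 + n(r-1).
Equivalently: chi(cover) = n*chi(base); chi(vee_r S^1) = 1 - 5 = -4.
chi(E) = 3*(-4) = -12; rank = 1 - chi(E) = 1 - (-12) = 13.
rank = 1 + 3*(5-1) = 1 + 12 = 13

13


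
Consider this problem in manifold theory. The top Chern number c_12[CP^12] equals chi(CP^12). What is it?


For any closed oriented manifold, <e(TM),[M]> = chi(M).
chi(CP^12) = 12+1 = 13

13


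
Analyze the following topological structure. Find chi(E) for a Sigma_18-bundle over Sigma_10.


For a fiber bundle F -> E -> B (with CW structure): chi(E) = chi(B) * chi(F).
chi(Sigma_10) = -18, chi(Sigma_18) = -34.
chi(E) = (-18) * (-34) = 612

612


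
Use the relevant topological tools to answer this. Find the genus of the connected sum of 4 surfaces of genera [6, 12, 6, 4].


Genus is additive under connected sum of orientable surfaces.
g = 6 + 12 + 6 + 4 = 28

28


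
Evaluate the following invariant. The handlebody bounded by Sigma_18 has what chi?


A genus-g handlebody deformation retracts to a wedge of g circles.
chi(vee_g S^1) = 1 - g.
chi(H_18) = 1 - 18 = -17

-17


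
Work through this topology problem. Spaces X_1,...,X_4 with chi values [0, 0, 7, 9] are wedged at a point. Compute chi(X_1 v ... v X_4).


chi(A v B) = chi(A) + chi(B) - 1 (one point identified).
For 4 spaces: chi = (sum chi_i) - (4 - 1).
sum = 16; chi = 16 - 3 = 13

13


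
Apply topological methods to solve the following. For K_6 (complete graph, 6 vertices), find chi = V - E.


K_6: V = 6, E = C(6,2) = 15.
chi = V - E = 6 - 15 = -9

-9


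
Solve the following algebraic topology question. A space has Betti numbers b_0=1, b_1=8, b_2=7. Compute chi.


chi = sum_k (-1)^k b_k.
= (1) + (-8) + (7)
= 0

0


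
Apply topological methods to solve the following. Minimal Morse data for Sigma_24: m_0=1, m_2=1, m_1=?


A perfect Morse function has m_k = b_k.
For Sigma_24: b_0=1, b_1=2g=48, b_2=1.
Saddles m_1 = 2g = 48

48


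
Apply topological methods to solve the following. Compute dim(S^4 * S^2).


Join of spheres: S^m * S^n = S^{m+n+1}.
dim = 4 + 2 + 1 = 7

7


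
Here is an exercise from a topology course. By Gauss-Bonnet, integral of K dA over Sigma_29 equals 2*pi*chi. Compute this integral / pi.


Gauss-Bonnet: integral K dA = 2*pi*chi(M).
chi(Sigma_29) = 2 - 2*29 = -56.
(integral K dA)/pi = 2*chi = 2*(-56) = -112

-112


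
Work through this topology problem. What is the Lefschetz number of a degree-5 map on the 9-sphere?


On S^9: L(f) = tr(f_0*) + (-1)^9 tr(f_9*) = 1 + (-1)^9 * deg(f).
L(f) = 1 + (-1)^9 * 5 = 1 + -5 = -4

-4


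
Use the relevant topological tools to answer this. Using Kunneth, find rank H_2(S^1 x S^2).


Each S^d has Poincare polynomial 1 + t^d.
The product S^1 x S^2 has Poincare polynomial prod(1+t^d_i).
Expanding: b_0=1, b_1=1, b_2=1, b_3=1.
b_2 = 1

1


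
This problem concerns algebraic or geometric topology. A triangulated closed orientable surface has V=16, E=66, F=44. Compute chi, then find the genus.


chi = V - E + F = 16 - 66 + 44 = -6
For orientable closed surface: chi = 2 - 2g, so g = (2 - chi)/2.
g = (2 - (-6)) / 2 = 8 / 2 = 4

4


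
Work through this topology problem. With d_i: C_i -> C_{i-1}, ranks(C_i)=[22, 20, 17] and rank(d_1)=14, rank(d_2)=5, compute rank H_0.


rank H_k = rank(ker d_k) - rank(im d_{k+1}).
rank(ker d_0) = rank(C_0) - rank(d_0) = 22 - 0 = 22.
rank(im d_{0+1}) = 14.
rank H_0 = 22 - 14 = 8

8


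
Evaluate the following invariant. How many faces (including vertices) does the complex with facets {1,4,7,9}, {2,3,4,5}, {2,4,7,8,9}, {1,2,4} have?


Each maximal simplex on m vertices has 2^m - 1 nonempty faces.
Take the union (dedupe shared faces).
Total distinct faces = 53

53


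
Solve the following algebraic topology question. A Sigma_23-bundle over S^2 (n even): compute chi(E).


chi(S^2) = 2 (n even), chi(Sigma_23) = 2 - 2*23 = -44.
chi(E) = 2 * (-44) = -88

-88


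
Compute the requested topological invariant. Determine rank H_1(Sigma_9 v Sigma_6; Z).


For a wedge: H_1(A v B) = H_1(A) + H_1(B).
b_1(Sigma_9) = 18, b_1(Sigma_6) = 12.
b_1 = 18 + 12 = 30

30


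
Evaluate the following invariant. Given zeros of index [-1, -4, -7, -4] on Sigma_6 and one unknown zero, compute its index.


Poincare-Hopf: sum of indices = chi(M).
chi(Sigma_6) = 2 - 2*6 = -10.
Sum of known indices = -16.
x = chi - (sum known) = -10 - (-16) = 6

6


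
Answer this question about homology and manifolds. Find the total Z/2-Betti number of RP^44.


H^k(RP^44; Z/2) = Z/2 for each 0 <= k <= 44.
Total dimension = 44 + 1 = 45

45


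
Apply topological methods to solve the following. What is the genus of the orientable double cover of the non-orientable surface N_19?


chi(N_19) = 2 - 19 = -17.
Double cover: chi(Sigma_g) = 2 * chi(N_19) = 2*(-17) = -34.
2 - 2g = -34, so g = (2 - (-34))/2 = 36/2 = 18

18


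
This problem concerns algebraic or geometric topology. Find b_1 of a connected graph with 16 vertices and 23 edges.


For a connected graph: rank(pi_1) = b_1 = E - V + 1 = 1 - chi.
chi = V - E = 16 - 23 = -7.
rank = 1 - (-7) = 23 - 16 + 1 = 8

8


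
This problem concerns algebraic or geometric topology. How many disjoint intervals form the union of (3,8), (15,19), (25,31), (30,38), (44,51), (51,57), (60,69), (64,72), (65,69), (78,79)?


Sort and merge overlapping open intervals.
Merged: (3,8), (15,19), (25,38), (44,51), (51,57), (60,72), (78,79).
Number of components = 7

7


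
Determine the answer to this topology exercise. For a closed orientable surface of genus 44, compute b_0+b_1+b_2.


For Sigma_44: b_0 = 1, b_1 = 2g = 88, b_2 = 1.
Total = 1 + 88 + 1 = 90

90


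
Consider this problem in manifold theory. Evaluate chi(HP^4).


HP^4 has one cell in each dimension 0, 4, ..., 4*4 (4+1 cells, all even-dim).
chi = 4 + 1 = 5

5


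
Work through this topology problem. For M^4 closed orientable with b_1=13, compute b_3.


Poincare duality for closed orientable n-manifolds: b_k = b_{n-k}.
Here n = 4, so b_3 = b_1 = 13

13


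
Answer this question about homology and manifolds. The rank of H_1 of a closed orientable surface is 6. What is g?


For a closed orientable surface: b_1 = 2g.
6 = 2g
g = 6 / 2 = 3

3


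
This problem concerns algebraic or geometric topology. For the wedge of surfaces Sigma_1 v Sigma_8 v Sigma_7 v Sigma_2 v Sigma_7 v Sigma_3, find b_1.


For a wedge X v Y: reduced H_k(X v Y) = H_k(X) + H_k(Y).
Each Sigma_g contributes b_1 = 2g.
b_1 = 2 + 16 + 14 + 4 + 14 + 6 = 56

56


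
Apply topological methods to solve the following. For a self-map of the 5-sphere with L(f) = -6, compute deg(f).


L(f) = 1 + (-1)^5 deg(f) on S^5.
-6 = 1 + (-1)^5 * deg(f)
(-1)^5 * deg(f) = -7
deg(f) = 7

7


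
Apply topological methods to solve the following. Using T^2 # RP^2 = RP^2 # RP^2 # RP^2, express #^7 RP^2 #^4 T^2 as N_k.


Since a >= 1, the sum is non-orientable; each T^2 can be replaced by RP^2 # RP^2 (since T^2#RP^2 = 3RP^2).
Total crosscaps k = 7 + 2*4 = 15.
Check via chi: chi = 7*1 + 4*0 - (7+4-1)*2 = -13 = 2 - k = -13. Consistent.

15


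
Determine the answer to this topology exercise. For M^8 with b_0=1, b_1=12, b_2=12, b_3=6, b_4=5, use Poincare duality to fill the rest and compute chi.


By Poincare duality b_k = b_{8-k}, so full Betti numbers: b_0=1, b_1=12, b_2=12, b_3=6, b_4=5, b_5=6, b_6=12, b_7=12, b_8=1.
chi = sum (-1)^k b_k = -5

-5


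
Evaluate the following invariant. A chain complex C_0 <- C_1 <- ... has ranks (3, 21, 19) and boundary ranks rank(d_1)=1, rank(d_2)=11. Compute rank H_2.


rank H_k = rank(ker d_k) - rank(im d_{k+1}).
rank(ker d_2) = rank(C_2) - rank(d_2) = 19 - 11 = 8.
rank(im d_{2+1}) = 0.
rank H_2 = 8 - 0 = 8

8


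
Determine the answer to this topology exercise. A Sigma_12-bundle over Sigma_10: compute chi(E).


For a fiber bundle F -> E -> B (with CW structure): chi(E) = chi(B) * chi(F).
chi(Sigma_10) = -18, chi(Sigma_12) = -22.
chi(E) = (-18) * (-22) = 396

396


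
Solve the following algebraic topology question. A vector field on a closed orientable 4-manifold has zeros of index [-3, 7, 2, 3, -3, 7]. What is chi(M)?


Poincare-Hopf: chi(M) = sum of indices of zeros.
chi = (-3) + (7) + (2) + (3) + (-3) + (7) = 13

13


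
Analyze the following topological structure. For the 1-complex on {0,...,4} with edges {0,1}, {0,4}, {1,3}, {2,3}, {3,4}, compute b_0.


Run DFS/union-find over 5 vertices.
V = 5, E = 5.
Number of components = 1

1


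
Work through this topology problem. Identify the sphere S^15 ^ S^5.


S^m ^ S^n = S^{m+n}.
k = 15 + 5 = 20

20


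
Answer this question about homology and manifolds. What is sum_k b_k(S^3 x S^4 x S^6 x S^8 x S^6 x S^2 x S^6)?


Total Betti number is multiplicative under products.
Each S^d (d>=1) has total Betti number 2.
There are 7 sphere factors.
Total = 2^7 = 128

128


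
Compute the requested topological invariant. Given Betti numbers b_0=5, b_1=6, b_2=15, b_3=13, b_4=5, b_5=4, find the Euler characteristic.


chi = sum_k (-1)^k b_k.
= (5) + (-6) + (15) + (-13) + (5) + (-4)
= 2

2


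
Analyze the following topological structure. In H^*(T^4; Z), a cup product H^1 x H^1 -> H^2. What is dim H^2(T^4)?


Cup product: H^p x H^q -> H^{p+q}; here p+q = 1+1 = 2.
rank H^k(T^n) = C(n,k).
C(4,2) = 6

6


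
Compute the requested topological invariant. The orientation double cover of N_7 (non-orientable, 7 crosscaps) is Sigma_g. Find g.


chi(N_7) = 2 - 7 = -5.
Double cover: chi(Sigma_g) = 2 * chi(N_7) = 2*(-5) = -10.
2 - 2g = -10, so g = (2 - (-10))/2 = 12/2 = 6

6


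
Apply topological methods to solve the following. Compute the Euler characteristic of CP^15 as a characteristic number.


For any closed oriented manifold, <e(TM),[M]> = chi(M).
chi(CP^15) = 15+1 = 16

16


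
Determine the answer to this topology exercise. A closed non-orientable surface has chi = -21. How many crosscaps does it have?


chi = 2 - k for closed non-orientable surfaces with k crosscaps.
-21 = 2 - k
k = 2 - (-21) = 23

23


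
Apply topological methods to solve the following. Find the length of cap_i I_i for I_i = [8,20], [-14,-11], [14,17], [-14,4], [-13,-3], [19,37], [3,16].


Intersection = [max(a_i), min(b_i)] = [19, -11].
Since 19 > -11, the intersection is empty.
Length = 0

0


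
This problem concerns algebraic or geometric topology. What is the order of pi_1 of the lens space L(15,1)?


pi_1(L(p,q)) = Z/pZ for any q coprime to p.
|pi_1(L(15,1))| = 15

15


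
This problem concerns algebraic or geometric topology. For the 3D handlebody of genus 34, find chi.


A genus-g handlebody deformation retracts to a wedge of g circles.
chi(vee_g S^1) = 1 - g.
chi(H_34) = 1 - 34 = -33

-33


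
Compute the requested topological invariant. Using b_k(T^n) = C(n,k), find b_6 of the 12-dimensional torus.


By the Kunneth formula, b_k(T^n) = C(n,k).
b_6(T^12) = C(12,6).
C(12,6) = 12!/(6!*6!) = 924

924


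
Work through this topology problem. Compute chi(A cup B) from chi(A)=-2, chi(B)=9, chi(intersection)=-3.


chi(A cup B) = chi(A) + chi(B) - chi(A cap B)
= -2 + (9) - (-3)
= 10

10


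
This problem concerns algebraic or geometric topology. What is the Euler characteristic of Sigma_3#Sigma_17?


chi(Sigma_3) = 2 - 2*3 = -4
chi(Sigma_17) = 2 - 2*17 = -32
For surfaces: chi(A#B) = chi(A) + chi(B) - 2.
chi = -4 + -32 - 2 = -38

-38


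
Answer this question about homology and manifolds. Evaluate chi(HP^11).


HP^11 has one cell in each dimension 0, 4, ..., 4*11 (11+1 cells, all even-dim).
chi = 11 + 1 = 12

12


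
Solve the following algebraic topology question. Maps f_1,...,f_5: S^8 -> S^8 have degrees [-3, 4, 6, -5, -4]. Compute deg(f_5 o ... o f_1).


Degree is multiplicative: deg(composition) = product of degrees.
= (-3) * (4) * (6) * (-5) * (-4) = -1440

-1440


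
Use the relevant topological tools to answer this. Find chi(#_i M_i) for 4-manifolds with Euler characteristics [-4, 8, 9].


For n-manifolds: chi(A#B) = chi(A) + chi(B) - chi(S^4).
chi(S^4) = 1 + (-1)^4 = 2.
chi(#) = (sum chi_i) - (3-1)*chi(S^4) = 13 - 2*2 = 9

9


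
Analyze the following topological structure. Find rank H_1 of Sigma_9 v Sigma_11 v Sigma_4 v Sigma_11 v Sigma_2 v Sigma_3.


For a wedge X v Y: reduced H_k(X v Y) = H_k(X) + H_k(Y).
Each Sigma_g contributes b_1 = 2g.
b_1 = 18 + 22 + 8 + 22 + 4 + 6 = 80

80


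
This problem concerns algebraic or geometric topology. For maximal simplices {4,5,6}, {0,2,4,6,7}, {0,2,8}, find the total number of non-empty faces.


Each maximal simplex on m vertices has 2^m - 1 nonempty faces.
Take the union (dedupe shared faces).
Total distinct faces = 39

39


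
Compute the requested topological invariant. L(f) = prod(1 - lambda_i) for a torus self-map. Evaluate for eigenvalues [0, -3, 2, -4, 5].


For a torus self-map: L(f) = det(I - A) where A acts on H_1.
L(f) = (1-0) * (1--3) * (1-2) * (1--4) * (1-5) = 1 * 4 * -1 * 5 * -4 = 80

80


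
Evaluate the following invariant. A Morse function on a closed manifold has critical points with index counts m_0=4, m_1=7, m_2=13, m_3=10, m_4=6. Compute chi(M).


Morse theory: chi(M) = sum_k (-1)^k m_k where m_k = #(index-k critical points).
= (4) + (-7) + (13) + (-10) + (6) = 6

6


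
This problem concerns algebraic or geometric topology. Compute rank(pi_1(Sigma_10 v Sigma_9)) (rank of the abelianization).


For a wedge: H_1(A v B) = H_1(A) + H_1(B).
b_1(Sigma_10) = 20, b_1(Sigma_9) = 18.
b_1 = 20 + 18 = 38

38


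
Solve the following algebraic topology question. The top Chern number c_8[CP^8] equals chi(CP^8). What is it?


For any closed oriented manifold, <e(TM),[M]> = chi(M).
chi(CP^8) = 8+1 = 9

9


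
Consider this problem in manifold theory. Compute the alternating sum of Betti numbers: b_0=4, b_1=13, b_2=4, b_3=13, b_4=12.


chi = sum_k (-1)^k b_k.
= (4) + (-13) + (4) + (-13) + (12)
= -6

-6


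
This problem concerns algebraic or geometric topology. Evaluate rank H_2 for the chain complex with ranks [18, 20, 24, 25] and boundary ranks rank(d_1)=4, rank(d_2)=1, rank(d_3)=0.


rank H_k = rank(ker d_k) - rank(im d_{k+1}).
rank(ker d_2) = rank(C_2) - rank(d_2) = 24 - 1 = 23.
rank(im d_{2+1}) = 0.
rank H_2 = 23 - 0 = 23

23


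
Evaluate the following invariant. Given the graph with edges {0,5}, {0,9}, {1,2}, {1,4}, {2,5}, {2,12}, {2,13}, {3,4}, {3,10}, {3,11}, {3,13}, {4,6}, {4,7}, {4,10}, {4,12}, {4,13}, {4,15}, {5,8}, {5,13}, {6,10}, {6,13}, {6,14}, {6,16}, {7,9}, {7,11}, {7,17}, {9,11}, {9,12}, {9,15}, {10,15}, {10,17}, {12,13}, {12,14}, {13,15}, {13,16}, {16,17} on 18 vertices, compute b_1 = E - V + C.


b_1 = E - V + (number of components).
E = 36, V = 18, components = 1.
b_1 = 36 - 18 + 1 = 19

19


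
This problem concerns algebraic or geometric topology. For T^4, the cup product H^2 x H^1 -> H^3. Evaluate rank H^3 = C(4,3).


Cup product: H^p x H^q -> H^{p+q}; here p+q = 2+1 = 3.
rank H^k(T^n) = C(n,k).
C(4,3) = 4

4


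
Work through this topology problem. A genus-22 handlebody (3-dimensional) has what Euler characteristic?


A genus-g handlebody deformation retracts to a wedge of g circles.
chi(vee_g S^1) = 1 - g.
chi(H_22) = 1 - 22 = -21

-21


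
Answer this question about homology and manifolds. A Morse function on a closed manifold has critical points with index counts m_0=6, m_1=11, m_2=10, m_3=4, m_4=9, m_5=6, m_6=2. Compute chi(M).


Morse theory: chi(M) = sum_k (-1)^k m_k where m_k = #(index-k critical points).
= (6) + (-11) + (10) + (-4) + (9) + (-6) + (2) = 6

6


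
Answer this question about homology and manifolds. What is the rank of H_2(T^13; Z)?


By the Kunneth formula, b_k(T^n) = C(n,k).
b_2(T^13) = C(13,2).
C(13,2) = 13!/(2!*11!) = 78

78


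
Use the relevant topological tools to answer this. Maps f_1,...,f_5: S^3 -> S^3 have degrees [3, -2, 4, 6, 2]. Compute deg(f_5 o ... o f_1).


Degree is multiplicative: deg(composition) = product of degrees.
= (3) * (-2) * (4) * (6) * (2) = -288

-288


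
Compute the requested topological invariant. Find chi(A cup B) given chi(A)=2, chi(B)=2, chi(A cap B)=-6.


chi(A cup B) = chi(A) + chi(B) - chi(A cap B)
= 2 + (2) - (-6)
= 10

10


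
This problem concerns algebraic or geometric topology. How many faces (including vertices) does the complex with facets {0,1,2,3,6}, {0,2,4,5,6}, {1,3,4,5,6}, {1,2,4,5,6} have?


Each maximal simplex on m vertices has 2^m - 1 nonempty faces.
Take the union (dedupe shared faces).
Total distinct faces = 79

79


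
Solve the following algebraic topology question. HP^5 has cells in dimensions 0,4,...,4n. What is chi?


HP^5 has one cell in each dimension 0, 4, ..., 4*5 (5+1 cells, all even-dim).
chi = 5 + 1 = 6

6


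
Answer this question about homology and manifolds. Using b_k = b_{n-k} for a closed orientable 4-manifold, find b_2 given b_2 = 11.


Poincare duality for closed orientable n-manifolds: b_k = b_{n-k}.
Here n = 4, so b_2 = b_2 = 11

11


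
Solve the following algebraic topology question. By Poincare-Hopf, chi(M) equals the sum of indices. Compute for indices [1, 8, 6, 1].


Poincare-Hopf: chi(M) = sum of indices of zeros.
chi = (1) + (8) + (6) + (1) = 16

16


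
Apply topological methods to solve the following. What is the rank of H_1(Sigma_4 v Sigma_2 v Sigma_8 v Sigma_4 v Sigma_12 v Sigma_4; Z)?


For a wedge X v Y: reduced H_k(X v Y) = H_k(X) + H_k(Y).
Each Sigma_g contributes b_1 = 2g.
b_1 = 8 + 4 + 16 + 8 + 24 + 8 = 68

68


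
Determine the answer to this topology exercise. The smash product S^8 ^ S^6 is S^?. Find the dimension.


S^m ^ S^n = S^{m+n}.
k = 8 + 6 = 14

14


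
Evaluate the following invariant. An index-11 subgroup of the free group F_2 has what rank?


Nielsen-Schreier: an index-n subgroup of F_r is free of rank 1 + n(r-1).
Equivalently: chi(cover) = n*chi(base); chi(vee_r S^1) = 1 - 2 = -1.
chi(E) = 11*(-1) = -11; rank = 1 - chi(E) = 1 - (-11) = 12.
rank = 1 + 11*(2-1) = 1 + 11 = 12

12


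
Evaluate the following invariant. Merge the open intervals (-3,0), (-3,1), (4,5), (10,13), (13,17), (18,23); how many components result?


Sort and merge overlapping open intervals.
Merged: (-3,1), (4,5), (10,13), (13,17), (18,23).
Number of components = 5

5


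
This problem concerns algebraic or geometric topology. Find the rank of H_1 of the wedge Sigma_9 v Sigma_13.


For a wedge: H_1(A v B) = H_1(A) + H_1(B).
b_1(Sigma_9) = 18, b_1(Sigma_13) = 26.
b_1 = 18 + 26 = 44

44


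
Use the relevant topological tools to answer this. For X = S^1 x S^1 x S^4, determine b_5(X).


Each S^d has Poincare polynomial 1 + t^d.
The product S^1 x S^1 x S^4 has Poincare polynomial prod(1+t^d_i).
Expanding: b_0=1, b_1=2, b_2=1, b_4=1, b_5=2, b_6=1.
b_5 = 2

2


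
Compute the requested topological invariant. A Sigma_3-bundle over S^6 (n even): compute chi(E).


chi(S^6) = 2 (n even), chi(Sigma_3) = 2 - 2*3 = -4.
chi(E) = 2 * (-4) = -8

-8


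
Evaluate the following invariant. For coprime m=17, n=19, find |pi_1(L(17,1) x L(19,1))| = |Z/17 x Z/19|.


pi_1(X x Y) = pi_1(X) x pi_1(Y).
pi_1(L(17,1)) = Z/17, pi_1(L(19,1)) = Z/19.
|Z/17 x Z/19| = 17 * 19 = 323

323


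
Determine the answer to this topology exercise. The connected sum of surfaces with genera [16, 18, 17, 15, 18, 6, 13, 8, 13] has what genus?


Genus is additive under connected sum of orientable surfaces.
g = 16 + 18 + 17 + 15 + 18 + 6 + 13 + 8 + 13 = 124

124


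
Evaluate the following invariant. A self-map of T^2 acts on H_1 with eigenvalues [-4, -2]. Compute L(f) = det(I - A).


For a torus self-map: L(f) = det(I - A) where A acts on H_1.
L(f) = (1--4) * (1--2) = 5 * 3 = 15

15


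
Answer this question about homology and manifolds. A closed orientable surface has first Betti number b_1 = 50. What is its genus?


For a closed orientable surface: b_1 = 2g.
50 = 2g
g = 50 / 2 = 25

25


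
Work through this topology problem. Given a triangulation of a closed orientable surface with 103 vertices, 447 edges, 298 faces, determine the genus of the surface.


chi = V - E + F = 103 - 447 + 298 = -46
For orientable closed surface: chi = 2 - 2g, so g = (2 - chi)/2.
g = (2 - (-46)) / 2 = 48 / 2 = 24

24


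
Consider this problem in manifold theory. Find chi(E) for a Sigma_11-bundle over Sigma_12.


For a fiber bundle F -> E -> B (with CW structure): chi(E) = chi(B) * chi(F).
chi(Sigma_12) = -22, chi(Sigma_11) = -20.
chi(E) = (-22) * (-20) = 440

440


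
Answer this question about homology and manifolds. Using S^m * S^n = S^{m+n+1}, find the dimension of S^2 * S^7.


Join of spheres: S^m * S^n = S^{m+n+1}.
dim = 2 + 7 + 1 = 10

10


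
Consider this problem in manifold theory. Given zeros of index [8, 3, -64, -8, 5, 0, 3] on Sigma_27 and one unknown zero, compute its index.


Poincare-Hopf: sum of indices = chi(M).
chi(Sigma_27) = 2 - 2*27 = -52.
Sum of known indices = -53.
x = chi - (sum known) = -52 - (-53) = 1

1


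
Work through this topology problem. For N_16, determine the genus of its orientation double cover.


chi(N_16) = 2 - 16 = -14.
Double cover: chi(Sigma_g) = 2 * chi(N_16) = 2*(-14) = -28.
2 - 2g = -28, so g = (2 - (-28))/2 = 30/2 = 15

15


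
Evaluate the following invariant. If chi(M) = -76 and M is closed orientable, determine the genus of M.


chi = 2 - 2g for closed orientable surfaces.
-76 = 2 - 2g
2g = 2 - (-76) = 78
g = 39

39


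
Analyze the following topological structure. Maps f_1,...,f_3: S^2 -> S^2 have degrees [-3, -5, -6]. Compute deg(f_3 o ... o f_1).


Degree is multiplicative: deg(composition) = product of degrees.
= (-3) * (-5) * (-6) = -90

-90


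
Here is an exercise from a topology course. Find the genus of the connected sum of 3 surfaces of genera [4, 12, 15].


Genus is additive under connected sum of orientable surfaces.
g = 4 + 12 + 15 = 31

31
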